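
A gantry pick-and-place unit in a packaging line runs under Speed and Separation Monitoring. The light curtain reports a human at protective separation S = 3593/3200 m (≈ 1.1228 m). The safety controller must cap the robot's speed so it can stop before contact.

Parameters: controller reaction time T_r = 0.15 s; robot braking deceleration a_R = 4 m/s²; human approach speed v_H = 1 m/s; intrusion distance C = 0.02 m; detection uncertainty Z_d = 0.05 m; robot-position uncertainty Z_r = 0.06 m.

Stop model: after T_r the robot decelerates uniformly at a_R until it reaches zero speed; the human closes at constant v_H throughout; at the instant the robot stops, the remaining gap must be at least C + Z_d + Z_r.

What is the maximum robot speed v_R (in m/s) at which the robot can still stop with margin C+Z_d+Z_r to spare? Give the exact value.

v_R_max = 29/20 m/s = 1.4500 m/s

quadratic (1/8)·v² + (2/5)·v + (-2697/3200) = 0
  disc = (2/5)² − 4·(1/8)·(-2697/3200) = 3721/6400 ; √disc = 61/80
  v_R = (−(2/5) + 61/80) / (2·(1/8)) = 29/20 m/s
check:
T_s = v_R/a_R = (29/20)/4 = 0.3625 s
reaction-phase robot travel = 1.4500·0.1500 = 0.2175 m
braking distance = 1.4500²/(2·4.0000) = 0.2628 m
human over T_r+T_s: 1.0000·(0.1500+0.3625) = 0.5125 m
C+Z_d+Z_r = 0.0200+0.0500+0.0600 = 0.1300 m
sum ≈ 0.2175+0.2628+0.5125+0.1300 ≈ 1.1228 m = S ✓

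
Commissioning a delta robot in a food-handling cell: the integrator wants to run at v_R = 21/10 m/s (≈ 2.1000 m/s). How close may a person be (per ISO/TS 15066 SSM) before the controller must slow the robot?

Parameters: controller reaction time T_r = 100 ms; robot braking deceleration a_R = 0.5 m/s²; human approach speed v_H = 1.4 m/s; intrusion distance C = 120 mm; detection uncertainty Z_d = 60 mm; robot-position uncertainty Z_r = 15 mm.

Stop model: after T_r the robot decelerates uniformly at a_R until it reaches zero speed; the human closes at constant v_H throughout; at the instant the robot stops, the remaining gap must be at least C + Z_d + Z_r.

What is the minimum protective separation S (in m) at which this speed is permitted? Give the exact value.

S_min = 2167/200 m = 10.8350 m

T_s = v_R/a_R = (21/10)/(1/2) = 4.2000 s
robot in T_r: 2.1000·0.1000 = 0.2100 m
robot covers 2.1000·4.2000 − ½·0.5000·4.2000² = 4.4100 m while stopping
human closes 1.4000·4.3000 = 6.0200 m
margins: 0.1200+0.0600+0.0150 = 0.1950 m
S_min ≈ 0.2100+4.4100+6.0200+0.1950  ⇒  S_min = 2167/200 m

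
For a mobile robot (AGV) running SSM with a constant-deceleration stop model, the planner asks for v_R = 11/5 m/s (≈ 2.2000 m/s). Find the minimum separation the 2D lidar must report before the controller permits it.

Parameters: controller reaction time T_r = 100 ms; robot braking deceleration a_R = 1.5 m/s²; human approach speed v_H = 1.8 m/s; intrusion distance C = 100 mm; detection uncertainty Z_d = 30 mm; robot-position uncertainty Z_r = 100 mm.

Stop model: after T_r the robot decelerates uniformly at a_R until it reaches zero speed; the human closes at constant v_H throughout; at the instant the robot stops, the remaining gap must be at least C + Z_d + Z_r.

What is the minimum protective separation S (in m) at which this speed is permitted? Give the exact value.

S_min = 293/60 m = 4.8833 m

stop time T_s = (11/5)/(3/2) = 1.4667 s
robot covers v_R·T_r = 2.2000·0.1000 = 0.2200 m before braking
braking distance = 2.2000²/(2·1.5000) = 1.6133 m
human over T_r+T_s: 1.8000·(0.1000+1.4667) = 2.8200 m
margins: 0.1000+0.0300+0.1000 = 0.2300 m
S_min ≈ 0.2200+1.6133+2.8200+0.2300  ⇒  S_min = 293/60 m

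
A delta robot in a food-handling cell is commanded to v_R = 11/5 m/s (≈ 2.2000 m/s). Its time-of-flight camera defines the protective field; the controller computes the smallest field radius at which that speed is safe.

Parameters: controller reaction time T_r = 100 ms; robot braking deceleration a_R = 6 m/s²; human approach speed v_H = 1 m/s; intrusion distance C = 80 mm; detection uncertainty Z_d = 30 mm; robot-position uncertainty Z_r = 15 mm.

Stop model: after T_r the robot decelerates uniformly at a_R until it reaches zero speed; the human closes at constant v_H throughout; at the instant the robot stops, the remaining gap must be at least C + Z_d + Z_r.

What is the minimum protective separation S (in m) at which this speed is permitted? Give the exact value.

T_s = v_R/a_R = (11/5)/6 = 0.3667 s
robot covers v_R·T_r = 2.2000·0.1000 = 0.2200 m before braking
robot covers 2.2000·0.3667 − ½·6.0000·0.3667² = 0.4033 m while stopping
human over T_r+T_s: 1.0000·(0.1000+0.3667) = 0.4667 m
C+Z_d+Z_r = 0.0800+0.0300+0.0150 = 0.1250 m
S_min ≈ 0.2200+0.4033+0.4667+0.1250  ⇒  S_min = 243/200 m

S_min = 243/200 m = 1.2150 m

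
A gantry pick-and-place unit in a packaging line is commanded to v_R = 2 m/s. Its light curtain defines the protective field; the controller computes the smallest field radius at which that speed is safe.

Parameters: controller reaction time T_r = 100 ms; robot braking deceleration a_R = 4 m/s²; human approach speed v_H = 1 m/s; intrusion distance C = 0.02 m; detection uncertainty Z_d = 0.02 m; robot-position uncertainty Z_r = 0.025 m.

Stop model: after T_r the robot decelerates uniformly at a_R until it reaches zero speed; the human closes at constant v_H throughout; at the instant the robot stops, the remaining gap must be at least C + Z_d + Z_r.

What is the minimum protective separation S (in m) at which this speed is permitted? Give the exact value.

S_min = 273/200 m = 1.3650 m

braking lasts T_s = 2/4 = 0.5000 s
reaction-phase robot travel = 2.0000·0.1000 = 0.2000 m
robot covers 2.0000·0.5000 − ½·4.0000·0.5000² = 0.5000 m while stopping
human over T_r+T_s: 1.0000·(0.1000+0.5000) = 0.6000 m
residual clearance needed = 0.0200+0.0200+0.0250 = 0.0650 m
S_min ≈ 0.2000+0.5000+0.6000+0.0650  ⇒  S_min = 273/200 m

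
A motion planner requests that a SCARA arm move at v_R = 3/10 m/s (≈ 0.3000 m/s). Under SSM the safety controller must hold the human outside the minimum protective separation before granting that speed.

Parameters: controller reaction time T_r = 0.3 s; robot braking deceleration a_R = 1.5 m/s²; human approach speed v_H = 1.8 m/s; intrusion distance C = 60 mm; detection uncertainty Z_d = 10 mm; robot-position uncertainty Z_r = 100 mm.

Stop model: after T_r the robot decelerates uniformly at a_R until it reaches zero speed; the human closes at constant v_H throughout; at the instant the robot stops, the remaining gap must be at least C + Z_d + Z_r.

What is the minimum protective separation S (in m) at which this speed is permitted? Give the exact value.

braking lasts T_s = (3/10)/(3/2) = 0.2000 s
robot in T_r: 0.3000·0.3000 = 0.0900 m
robot covers 0.3000·0.2000 − ½·1.5000·0.2000² = 0.0300 m while stopping
human closes 1.8000·0.5000 = 0.9000 m
margins: 0.0600+0.0100+0.1000 = 0.1700 m
S_min ≈ 0.0900+0.0300+0.9000+0.1700  ⇒  S_min = 119/100 m

S_min = 119/100 m = 1.1900 m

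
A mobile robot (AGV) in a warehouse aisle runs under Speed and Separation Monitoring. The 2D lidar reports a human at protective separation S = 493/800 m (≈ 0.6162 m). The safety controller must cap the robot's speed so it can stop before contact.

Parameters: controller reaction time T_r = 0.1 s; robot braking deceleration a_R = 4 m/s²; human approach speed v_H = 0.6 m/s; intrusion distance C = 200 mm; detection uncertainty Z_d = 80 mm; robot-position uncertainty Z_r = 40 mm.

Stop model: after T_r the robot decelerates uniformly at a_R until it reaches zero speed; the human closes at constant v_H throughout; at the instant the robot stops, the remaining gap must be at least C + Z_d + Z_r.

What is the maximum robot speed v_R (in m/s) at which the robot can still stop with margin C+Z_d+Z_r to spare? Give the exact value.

quadratic (1/8)·v² + (1/4)·v + (-189/800) = 0
  disc = (1/4)² − 4·(1/8)·(-189/800) = 289/1600 ; √disc = 17/40
  v_R = (−(1/4) + 17/40) / (2·(1/8)) = 7/10 m/s
check:
T_s = v_R/a_R = (7/10)/4 = 0.1750 s
robot covers v_R·T_r = 0.7000·0.1000 = 0.0700 m before braking
robot covers 0.7000·0.1750 − ½·4.0000·0.1750² = 0.0612 m while stopping
human over T_r+T_s: 0.6000·(0.1000+0.1750) = 0.1650 m
C+Z_d+Z_r = 0.2000+0.0800+0.0400 = 0.3200 m
sum ≈ 0.0700+0.0612+0.1650+0.3200 ≈ 0.6162 m = S ✓

v_R_max = 7/10 m/s = 0.7000 m/s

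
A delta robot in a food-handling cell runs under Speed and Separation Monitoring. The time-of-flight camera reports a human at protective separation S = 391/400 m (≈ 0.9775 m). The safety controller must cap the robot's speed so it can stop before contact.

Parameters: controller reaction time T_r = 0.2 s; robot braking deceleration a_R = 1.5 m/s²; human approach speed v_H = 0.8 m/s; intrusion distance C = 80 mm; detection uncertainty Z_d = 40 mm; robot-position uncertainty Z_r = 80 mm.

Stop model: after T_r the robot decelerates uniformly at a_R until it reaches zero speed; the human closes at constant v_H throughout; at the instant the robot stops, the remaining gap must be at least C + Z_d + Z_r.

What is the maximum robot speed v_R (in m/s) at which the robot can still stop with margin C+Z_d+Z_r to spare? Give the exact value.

quadratic (1/3)·v² + (11/15)·v + (-247/400) = 0
  disc = (11/15)² − 4·(1/3)·(-247/400) = 49/36 ; √disc = 7/6
  v_R = (−(11/15) + 7/6) / (2·(1/3)) = 13/20 m/s
check:
T_s = v_R/a_R = (13/20)/(3/2) = 0.4333 s
robot in T_r: 0.6500·0.2000 = 0.1300 m
braking distance = 0.6500²/(2·1.5000) = 0.1408 m
person approaches 0.8000·(0.2000+0.4333) = 0.5067 m
residual clearance needed = 0.0800+0.0400+0.0800 = 0.2000 m
sum ≈ 0.1300+0.1408+0.5067+0.2000 ≈ 0.9775 m = S ✓

v_R_max = 13/20 m/s = 0.6500 m/s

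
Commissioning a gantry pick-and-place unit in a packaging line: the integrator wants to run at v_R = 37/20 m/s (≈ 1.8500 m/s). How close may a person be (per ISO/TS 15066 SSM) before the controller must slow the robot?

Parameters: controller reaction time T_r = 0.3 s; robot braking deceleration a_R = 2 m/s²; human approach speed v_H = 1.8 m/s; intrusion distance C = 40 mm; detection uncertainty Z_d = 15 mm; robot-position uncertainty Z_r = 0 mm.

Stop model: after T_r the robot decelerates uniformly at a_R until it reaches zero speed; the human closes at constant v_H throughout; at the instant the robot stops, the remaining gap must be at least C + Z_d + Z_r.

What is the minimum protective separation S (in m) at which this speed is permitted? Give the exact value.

S_min = 5873/1600 m = 3.6706 m

T_s = v_R/a_R = (37/20)/2 = 0.9250 s
robot in T_r: 1.8500·0.3000 = 0.5550 m
braking distance = 1.8500²/(2·2.0000) = 0.8556 m
human over T_r+T_s: 1.8000·(0.3000+0.9250) = 2.2050 m
C+Z_d+Z_r = 0.0400+0.0150+0.0000 = 0.0550 m
S_min ≈ 0.5550+0.8556+2.2050+0.0550  ⇒  S_min = 5873/1600 m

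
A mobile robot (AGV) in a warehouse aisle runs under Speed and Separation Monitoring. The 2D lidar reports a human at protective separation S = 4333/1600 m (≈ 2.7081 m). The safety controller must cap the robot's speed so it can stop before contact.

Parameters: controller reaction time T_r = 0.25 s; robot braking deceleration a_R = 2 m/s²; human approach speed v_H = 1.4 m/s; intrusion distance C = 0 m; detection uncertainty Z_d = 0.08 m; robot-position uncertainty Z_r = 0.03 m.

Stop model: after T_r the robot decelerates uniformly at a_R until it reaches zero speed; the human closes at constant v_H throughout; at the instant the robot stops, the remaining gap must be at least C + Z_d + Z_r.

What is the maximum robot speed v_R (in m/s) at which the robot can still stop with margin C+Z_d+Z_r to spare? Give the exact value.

collect terms ⇒ (1/4)·v_R² + (19/20)·v_R + (-3597/1600) = 0
  disc = (19/20)² − 4·(1/4)·(-3597/1600) = 5041/1600 ; √disc = 71/40
  v_R = (−(19/20) + 71/40) / (2·(1/4)) = 33/20 m/s
check:
braking lasts T_s = (33/20)/2 = 0.8250 s
robot covers v_R·T_r = 1.6500·0.2500 = 0.4125 m before braking
braking distance = 1.6500²/(2·2.0000) = 0.6806 m
human closes 1.4000·1.0750 = 1.5050 m
C+Z_d+Z_r = 0.0000+0.0800+0.0300 = 0.1100 m
sum ≈ 0.4125+0.6806+1.5050+0.1100 ≈ 2.7081 m = S ✓

v_R_max = 33/20 m/s = 1.6500 m/s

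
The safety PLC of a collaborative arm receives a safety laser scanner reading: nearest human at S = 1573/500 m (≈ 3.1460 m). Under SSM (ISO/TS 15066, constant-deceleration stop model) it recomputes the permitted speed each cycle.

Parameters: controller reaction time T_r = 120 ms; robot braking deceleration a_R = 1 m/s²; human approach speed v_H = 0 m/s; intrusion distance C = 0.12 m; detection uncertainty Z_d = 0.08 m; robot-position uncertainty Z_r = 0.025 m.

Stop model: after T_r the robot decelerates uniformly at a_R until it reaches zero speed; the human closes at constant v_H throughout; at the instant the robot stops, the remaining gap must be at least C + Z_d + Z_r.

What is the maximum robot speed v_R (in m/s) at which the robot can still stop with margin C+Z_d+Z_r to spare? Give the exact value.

v_R_max = 23/10 m/s = 2.3000 m/s

collect terms ⇒ (1/2)·v_R² + (3/25)·v_R + (-2921/1000) = 0
  disc = (3/25)² − 4·(1/2)·(-2921/1000) = 14641/2500 ; √disc = 121/50
  v_R = (−(3/25) + 121/50) / (2·(1/2)) = 23/10 m/s
check:
braking lasts T_s = (23/10)/1 = 2.3000 s
robot in T_r: 2.3000·0.1200 = 0.2760 m
robot covers 2.3000·2.3000 − ½·1.0000·2.3000² = 2.6450 m while stopping
human closes 0.0000·2.4200 = 0.0000 m
margins: 0.1200+0.0800+0.0250 = 0.2250 m
sum ≈ 0.2760+2.6450+0.0000+0.2250 ≈ 3.1460 m = S ✓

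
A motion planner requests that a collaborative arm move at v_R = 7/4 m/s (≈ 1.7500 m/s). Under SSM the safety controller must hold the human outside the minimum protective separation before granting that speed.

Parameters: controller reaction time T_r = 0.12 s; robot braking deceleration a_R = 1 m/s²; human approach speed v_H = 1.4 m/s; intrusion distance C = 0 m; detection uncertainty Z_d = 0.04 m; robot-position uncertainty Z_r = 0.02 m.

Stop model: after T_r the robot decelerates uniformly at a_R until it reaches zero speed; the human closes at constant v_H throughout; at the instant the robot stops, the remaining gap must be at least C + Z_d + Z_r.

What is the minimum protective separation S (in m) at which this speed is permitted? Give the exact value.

braking lasts T_s = (7/4)/1 = 1.7500 s
robot covers v_R·T_r = 1.7500·0.1200 = 0.2100 m before braking
robot under decel: 1.7500²/(2·1.0000) = 1.5312 m
person approaches 1.4000·(0.1200+1.7500) = 2.6180 m
residual clearance needed = 0.0000+0.0400+0.0200 = 0.0600 m
S_min ≈ 0.2100+1.5312+2.6180+0.0600  ⇒  S_min = 17677/4000 m

S_min = 17677/4000 m = 4.4192 m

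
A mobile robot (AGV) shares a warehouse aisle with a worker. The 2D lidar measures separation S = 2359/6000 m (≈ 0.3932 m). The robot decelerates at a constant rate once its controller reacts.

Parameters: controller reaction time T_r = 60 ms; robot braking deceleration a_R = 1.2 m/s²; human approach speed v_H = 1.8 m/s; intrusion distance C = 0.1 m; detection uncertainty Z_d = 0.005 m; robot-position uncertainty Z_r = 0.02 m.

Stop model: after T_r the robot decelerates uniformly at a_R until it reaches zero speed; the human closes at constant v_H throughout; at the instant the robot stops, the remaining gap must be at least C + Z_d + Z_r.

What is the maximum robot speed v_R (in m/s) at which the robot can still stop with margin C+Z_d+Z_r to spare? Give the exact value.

collect terms ⇒ (5/12)·v_R² + (39/25)·v_R + (-961/6000) = 0
  disc = (39/25)² − 4·(5/12)·(-961/6000) = 243049/90000 ; √disc = 493/300
  v_R = (−(39/25) + 493/300) / (2·(5/12)) = 1/10 m/s
check:
T_s = v_R/a_R = (1/10)/(6/5) = 0.0833 s
reaction-phase robot travel = 0.1000·0.0600 = 0.0060 m
braking distance = 0.1000²/(2·1.2000) = 0.0042 m
person approaches 1.8000·(0.0600+0.0833) = 0.2580 m
residual clearance needed = 0.1000+0.0050+0.0200 = 0.1250 m
sum ≈ 0.0060+0.0042+0.2580+0.1250 ≈ 0.3932 m = S ✓

v_R_max = 1/10 m/s = 0.1000 m/s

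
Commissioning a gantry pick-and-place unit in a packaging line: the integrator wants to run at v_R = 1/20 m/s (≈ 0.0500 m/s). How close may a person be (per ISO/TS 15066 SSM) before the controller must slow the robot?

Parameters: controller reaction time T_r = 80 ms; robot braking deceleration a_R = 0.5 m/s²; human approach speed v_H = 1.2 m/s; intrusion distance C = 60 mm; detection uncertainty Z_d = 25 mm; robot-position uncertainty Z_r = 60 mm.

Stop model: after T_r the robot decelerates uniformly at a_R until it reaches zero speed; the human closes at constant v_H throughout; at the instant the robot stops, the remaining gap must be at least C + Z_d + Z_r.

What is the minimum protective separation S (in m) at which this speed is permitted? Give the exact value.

stop time T_s = (1/20)/(1/2) = 0.1000 s
robot in T_r: 0.0500·0.0800 = 0.0040 m
braking distance = 0.0500²/(2·0.5000) = 0.0025 m
human over T_r+T_s: 1.2000·(0.0800+0.1000) = 0.2160 m
residual clearance needed = 0.0600+0.0250+0.0600 = 0.1450 m
S_min ≈ 0.0040+0.0025+0.2160+0.1450  ⇒  S_min = 147/400 m

S_min = 147/400 m = 0.3675 m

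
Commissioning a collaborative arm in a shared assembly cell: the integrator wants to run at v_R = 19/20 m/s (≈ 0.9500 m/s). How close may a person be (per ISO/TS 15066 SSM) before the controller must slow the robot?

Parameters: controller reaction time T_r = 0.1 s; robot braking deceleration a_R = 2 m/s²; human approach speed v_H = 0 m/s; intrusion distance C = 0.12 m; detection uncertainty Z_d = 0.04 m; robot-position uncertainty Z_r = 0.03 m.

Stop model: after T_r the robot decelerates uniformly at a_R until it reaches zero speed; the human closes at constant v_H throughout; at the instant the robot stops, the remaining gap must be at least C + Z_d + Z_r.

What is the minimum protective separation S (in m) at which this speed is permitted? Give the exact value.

S_min = 817/1600 m = 0.5106 m

T_s = v_R/a_R = (19/20)/2 = 0.4750 s
reaction-phase robot travel = 0.9500·0.1000 = 0.0950 m
braking distance = 0.9500²/(2·2.0000) = 0.2256 m
human over T_r+T_s: 0.0000·(0.1000+0.4750) = 0.0000 m
margins: 0.1200+0.0400+0.0300 = 0.1900 m
S_min ≈ 0.0950+0.2256+0.0000+0.1900  ⇒  S_min = 817/1600 m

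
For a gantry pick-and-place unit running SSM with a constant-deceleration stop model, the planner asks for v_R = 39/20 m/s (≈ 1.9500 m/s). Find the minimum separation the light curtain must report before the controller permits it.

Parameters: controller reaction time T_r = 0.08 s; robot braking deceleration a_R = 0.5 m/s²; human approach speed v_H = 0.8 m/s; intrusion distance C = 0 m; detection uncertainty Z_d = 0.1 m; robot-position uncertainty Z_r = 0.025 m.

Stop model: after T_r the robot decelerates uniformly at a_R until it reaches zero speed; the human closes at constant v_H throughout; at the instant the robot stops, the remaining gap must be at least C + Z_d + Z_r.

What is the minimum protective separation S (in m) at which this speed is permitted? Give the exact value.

stop time T_s = (39/20)/(1/2) = 3.9000 s
robot covers v_R·T_r = 1.9500·0.0800 = 0.1560 m before braking
braking distance = 1.9500²/(2·0.5000) = 3.8025 m
person approaches 0.8000·(0.0800+3.9000) = 3.1840 m
residual clearance needed = 0.0000+0.1000+0.0250 = 0.1250 m
S_min ≈ 0.1560+3.8025+3.1840+0.1250  ⇒  S_min = 2907/400 m

S_min = 2907/400 m = 7.2675 m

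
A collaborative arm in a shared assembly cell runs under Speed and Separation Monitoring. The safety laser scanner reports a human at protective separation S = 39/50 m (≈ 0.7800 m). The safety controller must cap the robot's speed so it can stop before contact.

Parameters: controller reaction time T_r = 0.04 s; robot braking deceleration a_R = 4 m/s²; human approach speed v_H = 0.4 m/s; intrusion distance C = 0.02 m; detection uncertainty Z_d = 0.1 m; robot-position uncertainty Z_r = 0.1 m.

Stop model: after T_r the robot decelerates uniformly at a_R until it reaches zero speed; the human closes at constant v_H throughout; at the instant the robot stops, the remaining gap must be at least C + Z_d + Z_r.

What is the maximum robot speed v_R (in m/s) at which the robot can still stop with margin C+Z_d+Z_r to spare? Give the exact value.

quadratic (1/8)·v² + (7/50)·v + (-68/125) = 0
  disc = (7/50)² − 4·(1/8)·(-68/125) = 729/2500 ; √disc = 27/50
  v_R = (−(7/50) + 27/50) / (2·(1/8)) = 8/5 m/s
check:
braking lasts T_s = (8/5)/4 = 0.4000 s
robot in T_r: 1.6000·0.0400 = 0.0640 m
robot covers 1.6000·0.4000 − ½·4.0000·0.4000² = 0.3200 m while stopping
human over T_r+T_s: 0.4000·(0.0400+0.4000) = 0.1760 m
margins: 0.0200+0.1000+0.1000 = 0.2200 m
sum ≈ 0.0640+0.3200+0.1760+0.2200 ≈ 0.7800 m = S ✓

v_R_max = 8/5 m/s = 1.6000 m/s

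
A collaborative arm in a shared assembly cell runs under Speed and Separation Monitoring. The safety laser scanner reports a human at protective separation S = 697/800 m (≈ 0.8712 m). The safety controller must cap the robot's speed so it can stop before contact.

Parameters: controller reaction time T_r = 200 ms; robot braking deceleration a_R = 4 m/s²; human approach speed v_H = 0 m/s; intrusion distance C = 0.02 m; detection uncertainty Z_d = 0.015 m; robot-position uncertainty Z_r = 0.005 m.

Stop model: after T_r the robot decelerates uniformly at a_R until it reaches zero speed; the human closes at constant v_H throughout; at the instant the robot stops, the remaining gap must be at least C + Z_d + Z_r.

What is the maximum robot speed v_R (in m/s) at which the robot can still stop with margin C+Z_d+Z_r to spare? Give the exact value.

collect terms ⇒ (1/8)·v_R² + (1/5)·v_R + (-133/160) = 0
  disc = (1/5)² − 4·(1/8)·(-133/160) = 729/1600 ; √disc = 27/40
  v_R = (−(1/5) + 27/40) / (2·(1/8)) = 19/10 m/s
check:
T_s = v_R/a_R = (19/10)/4 = 0.4750 s
robot covers v_R·T_r = 1.9000·0.2000 = 0.3800 m before braking
braking distance = 1.9000²/(2·4.0000) = 0.4512 m
person approaches 0.0000·(0.2000+0.4750) = 0.0000 m
C+Z_d+Z_r = 0.0200+0.0150+0.0050 = 0.0400 m
sum ≈ 0.3800+0.4512+0.0000+0.0400 ≈ 0.8712 m = S ✓

v_R_max = 19/10 m/s = 1.9000 m/s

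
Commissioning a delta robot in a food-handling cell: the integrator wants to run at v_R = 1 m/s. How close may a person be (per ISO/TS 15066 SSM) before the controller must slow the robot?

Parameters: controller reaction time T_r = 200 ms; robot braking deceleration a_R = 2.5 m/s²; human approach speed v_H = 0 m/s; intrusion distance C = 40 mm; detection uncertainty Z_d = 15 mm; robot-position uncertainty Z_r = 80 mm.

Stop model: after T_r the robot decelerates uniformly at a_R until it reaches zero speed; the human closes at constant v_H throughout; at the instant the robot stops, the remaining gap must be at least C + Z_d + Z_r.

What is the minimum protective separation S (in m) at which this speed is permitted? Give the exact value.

braking lasts T_s = 1/(5/2) = 0.4000 s
robot covers v_R·T_r = 1.0000·0.2000 = 0.2000 m before braking
robot covers 1.0000·0.4000 − ½·2.5000·0.4000² = 0.2000 m while stopping
human over T_r+T_s: 0.0000·(0.2000+0.4000) = 0.0000 m
C+Z_d+Z_r = 0.0400+0.0150+0.0800 = 0.1350 m
S_min ≈ 0.2000+0.2000+0.0000+0.1350  ⇒  S_min = 107/200 m

S_min = 107/200 m = 0.5350 m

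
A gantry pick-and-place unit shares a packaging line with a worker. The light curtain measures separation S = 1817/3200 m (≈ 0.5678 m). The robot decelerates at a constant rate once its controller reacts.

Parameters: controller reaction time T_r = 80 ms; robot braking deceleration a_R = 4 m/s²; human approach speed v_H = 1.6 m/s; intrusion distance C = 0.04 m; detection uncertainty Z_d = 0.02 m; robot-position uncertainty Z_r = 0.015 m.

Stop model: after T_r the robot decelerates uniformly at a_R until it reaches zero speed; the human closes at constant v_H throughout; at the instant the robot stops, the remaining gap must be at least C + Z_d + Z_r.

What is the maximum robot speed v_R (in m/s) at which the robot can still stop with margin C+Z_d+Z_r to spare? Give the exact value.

collect terms ⇒ (1/8)·v_R² + (12/25)·v_R + (-5837/16000) = 0
  disc = (12/25)² − 4·(1/8)·(-5837/16000) = 66049/160000 ; √disc = 257/400
  v_R = (−(12/25) + 257/400) / (2·(1/8)) = 13/20 m/s
check:
braking lasts T_s = (13/20)/4 = 0.1625 s
robot covers v_R·T_r = 0.6500·0.0800 = 0.0520 m before braking
braking distance = 0.6500²/(2·4.0000) = 0.0528 m
person approaches 1.6000·(0.0800+0.1625) = 0.3880 m
margins: 0.0400+0.0200+0.0150 = 0.0750 m
sum ≈ 0.0520+0.0528+0.3880+0.0750 ≈ 0.5678 m = S ✓

v_R_max = 13/20 m/s = 0.6500 m/s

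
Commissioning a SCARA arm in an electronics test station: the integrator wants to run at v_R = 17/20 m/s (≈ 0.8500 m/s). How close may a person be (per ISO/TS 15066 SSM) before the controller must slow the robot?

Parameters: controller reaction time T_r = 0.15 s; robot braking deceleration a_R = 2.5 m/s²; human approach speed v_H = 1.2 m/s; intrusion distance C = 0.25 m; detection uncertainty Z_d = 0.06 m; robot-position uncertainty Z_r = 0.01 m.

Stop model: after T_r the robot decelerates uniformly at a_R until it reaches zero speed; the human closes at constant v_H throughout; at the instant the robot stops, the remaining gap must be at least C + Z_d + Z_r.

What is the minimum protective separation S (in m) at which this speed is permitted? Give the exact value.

stop time T_s = (17/20)/(5/2) = 0.3400 s
robot in T_r: 0.8500·0.1500 = 0.1275 m
braking distance = 0.8500²/(2·2.5000) = 0.1445 m
human over T_r+T_s: 1.2000·(0.1500+0.3400) = 0.5880 m
residual clearance needed = 0.2500+0.0600+0.0100 = 0.3200 m
S_min ≈ 0.1275+0.1445+0.5880+0.3200  ⇒  S_min = 59/50 m

S_min = 59/50 m = 1.1800 m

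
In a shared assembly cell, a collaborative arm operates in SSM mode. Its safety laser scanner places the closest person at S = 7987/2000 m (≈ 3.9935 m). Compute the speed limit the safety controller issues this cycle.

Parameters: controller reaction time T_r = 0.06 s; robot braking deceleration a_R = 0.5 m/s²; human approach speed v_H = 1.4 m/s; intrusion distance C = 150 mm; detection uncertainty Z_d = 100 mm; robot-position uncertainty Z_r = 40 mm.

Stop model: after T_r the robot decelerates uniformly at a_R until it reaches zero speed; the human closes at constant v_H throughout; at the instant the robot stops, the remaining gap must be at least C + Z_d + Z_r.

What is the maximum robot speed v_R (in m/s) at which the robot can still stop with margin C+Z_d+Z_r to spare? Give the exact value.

quadratic (1)·v² + (143/50)·v + (-7239/2000) = 0
  disc = (143/50)² − 4·(1)·(-7239/2000) = 14161/625 ; √disc = 119/25
  v_R = (−(143/50) + 119/25) / (2·(1)) = 19/20 m/s
check:
braking lasts T_s = (19/20)/(1/2) = 1.9000 s
robot covers v_R·T_r = 0.9500·0.0600 = 0.0570 m before braking
robot under decel: 0.9500²/(2·0.5000) = 0.9025 m
human closes 1.4000·1.9600 = 2.7440 m
residual clearance needed = 0.1500+0.1000+0.0400 = 0.2900 m
sum ≈ 0.0570+0.9025+2.7440+0.2900 ≈ 3.9935 m = S ✓

v_R_max = 19/20 m/s = 0.9500 m/s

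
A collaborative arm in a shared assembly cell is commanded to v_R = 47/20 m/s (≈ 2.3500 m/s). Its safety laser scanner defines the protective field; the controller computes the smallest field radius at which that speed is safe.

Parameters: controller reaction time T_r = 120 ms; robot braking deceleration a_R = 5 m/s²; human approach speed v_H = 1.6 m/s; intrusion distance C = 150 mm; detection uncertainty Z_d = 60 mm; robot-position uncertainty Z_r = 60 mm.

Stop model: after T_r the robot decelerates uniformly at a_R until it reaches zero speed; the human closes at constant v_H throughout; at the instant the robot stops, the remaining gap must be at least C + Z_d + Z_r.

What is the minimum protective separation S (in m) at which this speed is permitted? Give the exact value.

S_min = 8193/4000 m = 2.0482 m

braking lasts T_s = (47/20)/5 = 0.4700 s
robot covers v_R·T_r = 2.3500·0.1200 = 0.2820 m before braking
robot covers 2.3500·0.4700 − ½·5.0000·0.4700² = 0.5523 m while stopping
human closes 1.6000·0.5900 = 0.9440 m
residual clearance needed = 0.1500+0.0600+0.0600 = 0.2700 m
S_min ≈ 0.2820+0.5523+0.9440+0.2700  ⇒  S_min = 8193/4000 m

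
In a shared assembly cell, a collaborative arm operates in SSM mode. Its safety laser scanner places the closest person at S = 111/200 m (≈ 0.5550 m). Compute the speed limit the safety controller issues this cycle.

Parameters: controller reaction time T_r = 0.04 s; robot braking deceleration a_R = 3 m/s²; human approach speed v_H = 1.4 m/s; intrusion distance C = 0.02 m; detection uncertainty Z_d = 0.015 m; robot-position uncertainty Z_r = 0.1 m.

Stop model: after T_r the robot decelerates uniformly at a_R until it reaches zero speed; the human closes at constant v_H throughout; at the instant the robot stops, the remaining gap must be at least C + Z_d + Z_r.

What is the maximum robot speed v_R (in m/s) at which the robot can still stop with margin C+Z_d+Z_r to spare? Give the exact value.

collect terms ⇒ (1/6)·v_R² + (38/75)·v_R + (-91/250) = 0
  disc = (38/75)² − 4·(1/6)·(-91/250) = 2809/5625 ; √disc = 53/75
  v_R = (−(38/75) + 53/75) / (2·(1/6)) = 3/5 m/s
check:
T_s = v_R/a_R = (3/5)/3 = 0.2000 s
robot covers v_R·T_r = 0.6000·0.0400 = 0.0240 m before braking
robot under decel: 0.6000²/(2·3.0000) = 0.0600 m
person approaches 1.4000·(0.0400+0.2000) = 0.3360 m
residual clearance needed = 0.0200+0.0150+0.1000 = 0.1350 m
sum ≈ 0.0240+0.0600+0.3360+0.1350 ≈ 0.5550 m = S ✓

v_R_max = 3/5 m/s = 0.6000 m/s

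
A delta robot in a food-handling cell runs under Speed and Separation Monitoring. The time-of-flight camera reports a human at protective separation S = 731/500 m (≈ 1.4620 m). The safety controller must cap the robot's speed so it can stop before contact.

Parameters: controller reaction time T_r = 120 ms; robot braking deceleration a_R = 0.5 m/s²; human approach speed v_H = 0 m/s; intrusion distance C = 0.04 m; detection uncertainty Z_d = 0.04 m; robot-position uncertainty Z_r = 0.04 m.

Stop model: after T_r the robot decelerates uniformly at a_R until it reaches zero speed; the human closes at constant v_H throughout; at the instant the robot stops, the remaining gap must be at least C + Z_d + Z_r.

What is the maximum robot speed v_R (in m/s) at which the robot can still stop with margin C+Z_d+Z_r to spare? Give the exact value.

collect terms ⇒ (1)·v_R² + (3/25)·v_R + (-671/500) = 0
  disc = (3/25)² − 4·(1)·(-671/500) = 3364/625 ; √disc = 58/25
  v_R = (−(3/25) + 58/25) / (2·(1)) = 11/10 m/s
check:
braking lasts T_s = (11/10)/(1/2) = 2.2000 s
robot in T_r: 1.1000·0.1200 = 0.1320 m
braking distance = 1.1000²/(2·0.5000) = 1.2100 m
person approaches 0.0000·(0.1200+2.2000) = 0.0000 m
C+Z_d+Z_r = 0.0400+0.0400+0.0400 = 0.1200 m
sum ≈ 0.1320+1.2100+0.0000+0.1200 ≈ 1.4620 m = S ✓

v_R_max = 11/10 m/s = 1.1000 m/s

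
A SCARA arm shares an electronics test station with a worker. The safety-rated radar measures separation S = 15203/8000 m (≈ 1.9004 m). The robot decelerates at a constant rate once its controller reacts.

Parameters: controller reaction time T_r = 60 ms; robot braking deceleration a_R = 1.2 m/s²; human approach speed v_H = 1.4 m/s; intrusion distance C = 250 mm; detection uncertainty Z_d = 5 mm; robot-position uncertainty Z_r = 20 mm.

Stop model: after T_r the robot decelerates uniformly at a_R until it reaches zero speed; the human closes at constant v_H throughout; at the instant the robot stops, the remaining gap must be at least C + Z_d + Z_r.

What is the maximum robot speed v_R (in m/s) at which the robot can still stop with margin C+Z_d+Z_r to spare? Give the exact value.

v_R_max = 19/20 m/s = 0.9500 m/s

at the boundary: (5/12)·v² + (92/75)·v + (-12331/8000) = 0
  disc = (92/75)² − 4·(5/12)·(-12331/8000) = 1466521/360000 ; √disc = 1211/600
  v_R = (−(92/75) + 1211/600) / (2·(5/12)) = 19/20 m/s
check:
T_s = v_R/a_R = (19/20)/(6/5) = 0.7917 s
reaction-phase robot travel = 0.9500·0.0600 = 0.0570 m
braking distance = 0.9500²/(2·1.2000) = 0.3760 m
person approaches 1.4000·(0.0600+0.7917) = 1.1923 m
residual clearance needed = 0.2500+0.0050+0.0200 = 0.2750 m
sum ≈ 0.0570+0.3760+1.1923+0.2750 ≈ 1.9004 m = S ✓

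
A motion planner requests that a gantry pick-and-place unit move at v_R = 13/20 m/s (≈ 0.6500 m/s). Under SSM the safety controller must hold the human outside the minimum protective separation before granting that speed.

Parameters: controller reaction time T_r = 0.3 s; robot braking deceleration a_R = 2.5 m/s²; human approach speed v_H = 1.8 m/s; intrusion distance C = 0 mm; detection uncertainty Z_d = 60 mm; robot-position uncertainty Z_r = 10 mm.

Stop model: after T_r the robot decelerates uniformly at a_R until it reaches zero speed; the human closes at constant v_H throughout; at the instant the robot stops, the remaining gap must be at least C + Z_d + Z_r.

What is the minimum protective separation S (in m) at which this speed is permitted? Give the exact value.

S_min = 543/400 m = 1.3575 m

braking lasts T_s = (13/20)/(5/2) = 0.2600 s
reaction-phase robot travel = 0.6500·0.3000 = 0.1950 m
braking distance = 0.6500²/(2·2.5000) = 0.0845 m
human over T_r+T_s: 1.8000·(0.3000+0.2600) = 1.0080 m
residual clearance needed = 0.0000+0.0600+0.0100 = 0.0700 m
S_min ≈ 0.1950+0.0845+1.0080+0.0700  ⇒  S_min = 543/400 m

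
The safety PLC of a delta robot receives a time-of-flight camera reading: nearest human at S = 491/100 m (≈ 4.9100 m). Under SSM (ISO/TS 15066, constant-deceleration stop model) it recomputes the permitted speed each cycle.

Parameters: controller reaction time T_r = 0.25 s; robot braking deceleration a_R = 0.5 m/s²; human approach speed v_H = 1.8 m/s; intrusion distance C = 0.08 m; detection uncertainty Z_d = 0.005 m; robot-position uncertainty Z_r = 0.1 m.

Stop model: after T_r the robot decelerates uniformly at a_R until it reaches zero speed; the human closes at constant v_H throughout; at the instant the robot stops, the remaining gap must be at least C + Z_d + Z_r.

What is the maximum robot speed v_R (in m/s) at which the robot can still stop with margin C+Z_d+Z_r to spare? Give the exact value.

v_R_max = 9/10 m/s = 0.9000 m/s

collect terms ⇒ (1)·v_R² + (77/20)·v_R + (-171/40) = 0
  disc = (77/20)² − 4·(1)·(-171/40) = 12769/400 ; √disc = 113/20
  v_R = (−(77/20) + 113/20) / (2·(1)) = 9/10 m/s
check:
T_s = v_R/a_R = (9/10)/(1/2) = 1.8000 s
reaction-phase robot travel = 0.9000·0.2500 = 0.2250 m
braking distance = 0.9000²/(2·0.5000) = 0.8100 m
human closes 1.8000·2.0500 = 3.6900 m
residual clearance needed = 0.0800+0.0050+0.1000 = 0.1850 m
sum ≈ 0.2250+0.8100+3.6900+0.1850 ≈ 4.9100 m = S ✓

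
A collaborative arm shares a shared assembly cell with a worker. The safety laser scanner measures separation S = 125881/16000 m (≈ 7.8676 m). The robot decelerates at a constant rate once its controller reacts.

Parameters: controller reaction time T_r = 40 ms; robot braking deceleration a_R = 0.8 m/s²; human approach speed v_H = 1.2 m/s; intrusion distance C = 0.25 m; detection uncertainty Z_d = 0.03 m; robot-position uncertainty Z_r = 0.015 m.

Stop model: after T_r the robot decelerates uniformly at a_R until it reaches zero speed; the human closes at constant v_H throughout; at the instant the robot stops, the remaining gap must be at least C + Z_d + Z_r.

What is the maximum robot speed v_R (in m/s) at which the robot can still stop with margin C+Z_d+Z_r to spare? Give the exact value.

v_R_max = 49/20 m/s = 2.4500 m/s

at the boundary: (5/8)·v² + (77/50)·v + (-120393/16000) = 0
  disc = (77/50)² − 4·(5/8)·(-120393/16000) = 3389281/160000 ; √disc = 1841/400
  v_R = (−(77/50) + 1841/400) / (2·(5/8)) = 49/20 m/s
check:
T_s = v_R/a_R = (49/20)/(4/5) = 3.0625 s
robot in T_r: 2.4500·0.0400 = 0.0980 m
braking distance = 2.4500²/(2·0.8000) = 3.7516 m
human over T_r+T_s: 1.2000·(0.0400+3.0625) = 3.7230 m
C+Z_d+Z_r = 0.2500+0.0300+0.0150 = 0.2950 m
sum ≈ 0.0980+3.7516+3.7230+0.2950 ≈ 7.8676 m = S ✓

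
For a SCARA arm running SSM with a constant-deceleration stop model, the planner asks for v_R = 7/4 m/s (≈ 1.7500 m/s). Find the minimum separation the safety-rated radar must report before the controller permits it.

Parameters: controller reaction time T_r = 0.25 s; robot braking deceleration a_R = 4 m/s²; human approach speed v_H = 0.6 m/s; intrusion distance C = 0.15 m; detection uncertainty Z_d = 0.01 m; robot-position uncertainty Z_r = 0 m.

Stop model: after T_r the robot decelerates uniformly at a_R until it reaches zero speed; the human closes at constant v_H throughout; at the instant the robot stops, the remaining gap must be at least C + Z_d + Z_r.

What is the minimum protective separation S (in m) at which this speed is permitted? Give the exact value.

S_min = 4457/3200 m = 1.3928 m

T_s = v_R/a_R = (7/4)/4 = 0.4375 s
reaction-phase robot travel = 1.7500·0.2500 = 0.4375 m
robot covers 1.7500·0.4375 − ½·4.0000·0.4375² = 0.3828 m while stopping
person approaches 0.6000·(0.2500+0.4375) = 0.4125 m
margins: 0.1500+0.0100+0.0000 = 0.1600 m
S_min ≈ 0.4375+0.3828+0.4125+0.1600  ⇒  S_min = 4457/3200 m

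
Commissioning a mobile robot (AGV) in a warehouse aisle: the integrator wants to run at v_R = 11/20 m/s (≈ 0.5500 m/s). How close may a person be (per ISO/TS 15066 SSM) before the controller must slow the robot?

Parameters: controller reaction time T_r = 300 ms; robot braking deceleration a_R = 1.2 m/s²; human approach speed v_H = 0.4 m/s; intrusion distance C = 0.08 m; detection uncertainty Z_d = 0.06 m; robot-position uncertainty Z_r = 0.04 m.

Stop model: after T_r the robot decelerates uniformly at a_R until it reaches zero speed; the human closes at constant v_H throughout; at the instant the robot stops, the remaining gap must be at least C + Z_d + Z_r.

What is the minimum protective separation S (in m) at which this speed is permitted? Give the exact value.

S_min = 1239/1600 m = 0.7744 m

T_s = v_R/a_R = (11/20)/(6/5) = 0.4583 s
reaction-phase robot travel = 0.5500·0.3000 = 0.1650 m
braking distance = 0.5500²/(2·1.2000) = 0.1260 m
human closes 0.4000·0.7583 = 0.3033 m
margins: 0.0800+0.0600+0.0400 = 0.1800 m
S_min ≈ 0.1650+0.1260+0.3033+0.1800  ⇒  S_min = 1239/1600 m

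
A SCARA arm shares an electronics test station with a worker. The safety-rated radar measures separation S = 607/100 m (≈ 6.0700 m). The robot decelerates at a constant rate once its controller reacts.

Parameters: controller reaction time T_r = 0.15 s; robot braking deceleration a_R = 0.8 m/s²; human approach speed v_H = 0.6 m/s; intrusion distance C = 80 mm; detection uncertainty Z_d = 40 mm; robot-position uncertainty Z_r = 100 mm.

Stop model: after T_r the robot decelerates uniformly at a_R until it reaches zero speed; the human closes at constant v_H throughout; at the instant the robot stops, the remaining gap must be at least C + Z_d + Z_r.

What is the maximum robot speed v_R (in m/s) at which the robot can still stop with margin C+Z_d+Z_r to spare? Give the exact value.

quadratic (5/8)·v² + (9/10)·v + (-144/25) = 0
  disc = (9/10)² − 4·(5/8)·(-144/25) = 1521/100 ; √disc = 39/10
  v_R = (−(9/10) + 39/10) / (2·(5/8)) = 12/5 m/s
check:
stop time T_s = (12/5)/(4/5) = 3.0000 s
robot in T_r: 2.4000·0.1500 = 0.3600 m
robot covers 2.4000·3.0000 − ½·0.8000·3.0000² = 3.6000 m while stopping
person approaches 0.6000·(0.1500+3.0000) = 1.8900 m
C+Z_d+Z_r = 0.0800+0.0400+0.1000 = 0.2200 m
sum ≈ 0.3600+3.6000+1.8900+0.2200 ≈ 6.0700 m = S ✓

v_R_max = 12/5 m/s = 2.4000 m/s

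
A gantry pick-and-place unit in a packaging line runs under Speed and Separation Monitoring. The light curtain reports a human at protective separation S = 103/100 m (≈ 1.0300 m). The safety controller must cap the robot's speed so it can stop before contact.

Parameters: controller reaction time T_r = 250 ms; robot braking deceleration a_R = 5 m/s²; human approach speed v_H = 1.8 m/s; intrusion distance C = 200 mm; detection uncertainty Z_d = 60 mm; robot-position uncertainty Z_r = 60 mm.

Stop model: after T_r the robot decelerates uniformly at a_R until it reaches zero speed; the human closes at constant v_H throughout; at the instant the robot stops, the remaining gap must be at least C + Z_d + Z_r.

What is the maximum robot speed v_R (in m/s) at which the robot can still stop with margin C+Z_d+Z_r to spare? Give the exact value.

at the boundary: (1/10)·v² + (61/100)·v + (-13/50) = 0
  disc = (61/100)² − 4·(1/10)·(-13/50) = 4761/10000 ; √disc = 69/100
  v_R = (−(61/100) + 69/100) / (2·(1/10)) = 2/5 m/s
check:
braking lasts T_s = (2/5)/5 = 0.0800 s
robot covers v_R·T_r = 0.4000·0.2500 = 0.1000 m before braking
robot covers 0.4000·0.0800 − ½·5.0000·0.0800² = 0.0160 m while stopping
person approaches 1.8000·(0.2500+0.0800) = 0.5940 m
residual clearance needed = 0.2000+0.0600+0.0600 = 0.3200 m
sum ≈ 0.1000+0.0160+0.5940+0.3200 ≈ 1.0300 m = S ✓

v_R_max = 2/5 m/s = 0.4000 m/s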